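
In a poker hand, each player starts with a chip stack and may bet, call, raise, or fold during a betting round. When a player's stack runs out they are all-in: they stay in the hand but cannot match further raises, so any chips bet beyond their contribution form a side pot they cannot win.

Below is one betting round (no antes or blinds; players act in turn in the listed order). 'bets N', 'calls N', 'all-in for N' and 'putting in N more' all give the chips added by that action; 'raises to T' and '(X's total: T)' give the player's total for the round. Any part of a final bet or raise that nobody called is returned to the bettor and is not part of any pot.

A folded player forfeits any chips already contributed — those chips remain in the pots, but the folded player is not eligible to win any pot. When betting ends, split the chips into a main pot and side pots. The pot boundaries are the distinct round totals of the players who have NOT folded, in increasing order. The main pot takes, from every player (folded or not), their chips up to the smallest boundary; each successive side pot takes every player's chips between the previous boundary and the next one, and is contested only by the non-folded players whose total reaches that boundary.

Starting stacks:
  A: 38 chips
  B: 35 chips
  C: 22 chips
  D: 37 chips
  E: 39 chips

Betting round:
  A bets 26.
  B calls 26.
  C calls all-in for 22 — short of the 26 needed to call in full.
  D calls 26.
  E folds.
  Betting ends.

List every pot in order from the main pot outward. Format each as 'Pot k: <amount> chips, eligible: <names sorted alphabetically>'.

Pot 1: 88 chips, eligible: A, B, C, D
Pot 2: 12 chips, eligible: A, B, D

Derivation:
Contributions: A=26, B=26, C=22, D=26
Folded: E
Pot levels (distinct totals of non-folded players): 22, 26
Layer 1-22: 22 each from A, B, C, D = 22*4 = 88 chips; eligible A, B, C, D
Layer 23-26: 4 each from A, B, D = 4*3 = 12 chips; eligible A, B, D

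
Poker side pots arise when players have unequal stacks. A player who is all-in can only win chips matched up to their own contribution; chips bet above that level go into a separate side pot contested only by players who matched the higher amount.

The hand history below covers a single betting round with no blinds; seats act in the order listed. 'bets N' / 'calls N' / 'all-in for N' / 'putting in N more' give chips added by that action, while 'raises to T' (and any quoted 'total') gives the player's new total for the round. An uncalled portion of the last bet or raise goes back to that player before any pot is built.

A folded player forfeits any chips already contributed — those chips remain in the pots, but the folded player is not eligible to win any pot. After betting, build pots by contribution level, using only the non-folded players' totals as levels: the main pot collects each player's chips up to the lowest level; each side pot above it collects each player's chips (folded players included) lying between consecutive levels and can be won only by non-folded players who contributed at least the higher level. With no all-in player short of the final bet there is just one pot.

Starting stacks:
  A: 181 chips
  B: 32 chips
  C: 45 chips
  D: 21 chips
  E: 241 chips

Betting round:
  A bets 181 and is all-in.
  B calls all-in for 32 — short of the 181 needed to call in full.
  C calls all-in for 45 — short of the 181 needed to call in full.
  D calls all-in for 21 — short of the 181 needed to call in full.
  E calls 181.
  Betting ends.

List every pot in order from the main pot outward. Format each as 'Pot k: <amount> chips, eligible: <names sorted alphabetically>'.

Pot 1: 105 chips, eligible: A, B, C, D, E
Pot 2: 44 chips, eligible: A, B, C, E
Pot 3: 39 chips, eligible: A, C, E
Pot 4: 272 chips, eligible: A, E

Derivation:
Contributions: A=181, B=32, C=45, D=21, E=181
Pot levels (distinct totals of non-folded players): 21, 32, 45, 181
Layer 1-21: 21 each from A, B, C, D, E = 21*5 = 105 chips; eligible A, B, C, D, E
Layer 22-32: 11 each from A, B, C, E = 11*4 = 44 chips; eligible A, B, C, E
Layer 33-45: 13 each from A, C, E = 13*3 = 39 chips; eligible A, C, E
Layer 46-181: 136 each from A, E = 136*2 = 272 chips; eligible A, E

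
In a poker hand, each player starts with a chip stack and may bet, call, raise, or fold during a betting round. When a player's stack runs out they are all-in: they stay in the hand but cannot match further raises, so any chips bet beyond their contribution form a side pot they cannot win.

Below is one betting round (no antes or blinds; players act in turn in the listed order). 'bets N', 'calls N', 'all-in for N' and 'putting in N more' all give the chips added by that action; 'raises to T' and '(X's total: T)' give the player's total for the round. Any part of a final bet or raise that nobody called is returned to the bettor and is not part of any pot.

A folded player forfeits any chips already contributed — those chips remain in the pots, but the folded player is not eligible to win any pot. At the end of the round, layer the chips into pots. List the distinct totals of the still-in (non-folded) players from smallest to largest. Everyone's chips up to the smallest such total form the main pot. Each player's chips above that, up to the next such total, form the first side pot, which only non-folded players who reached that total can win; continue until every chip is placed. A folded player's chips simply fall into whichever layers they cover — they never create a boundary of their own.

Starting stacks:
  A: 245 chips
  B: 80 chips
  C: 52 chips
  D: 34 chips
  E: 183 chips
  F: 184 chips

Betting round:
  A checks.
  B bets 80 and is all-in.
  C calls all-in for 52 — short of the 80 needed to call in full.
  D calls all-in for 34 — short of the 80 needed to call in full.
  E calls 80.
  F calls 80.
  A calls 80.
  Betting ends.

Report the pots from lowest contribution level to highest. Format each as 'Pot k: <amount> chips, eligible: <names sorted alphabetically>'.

Pot 1: 204 chips, eligible: A, B, C, D, E, F
Pot 2: 90 chips, eligible: A, B, C, E, F
Pot 3: 112 chips, eligible: A, B, E, F

Derivation:
Contributions: A=80, B=80, C=52, D=34, E=80, F=80
Pot levels (distinct totals of non-folded players): 34, 52, 80
Layer 1-34: 34 each from A, B, C, D, E, F = 34*6 = 204 chips; eligible A, B, C, D, E, F
Layer 35-52: 18 each from A, B, C, E, F = 18*5 = 90 chips; eligible A, B, C, E, F
Layer 53-80: 28 each from A, B, E, F = 28*4 = 112 chips; eligible A, B, E, F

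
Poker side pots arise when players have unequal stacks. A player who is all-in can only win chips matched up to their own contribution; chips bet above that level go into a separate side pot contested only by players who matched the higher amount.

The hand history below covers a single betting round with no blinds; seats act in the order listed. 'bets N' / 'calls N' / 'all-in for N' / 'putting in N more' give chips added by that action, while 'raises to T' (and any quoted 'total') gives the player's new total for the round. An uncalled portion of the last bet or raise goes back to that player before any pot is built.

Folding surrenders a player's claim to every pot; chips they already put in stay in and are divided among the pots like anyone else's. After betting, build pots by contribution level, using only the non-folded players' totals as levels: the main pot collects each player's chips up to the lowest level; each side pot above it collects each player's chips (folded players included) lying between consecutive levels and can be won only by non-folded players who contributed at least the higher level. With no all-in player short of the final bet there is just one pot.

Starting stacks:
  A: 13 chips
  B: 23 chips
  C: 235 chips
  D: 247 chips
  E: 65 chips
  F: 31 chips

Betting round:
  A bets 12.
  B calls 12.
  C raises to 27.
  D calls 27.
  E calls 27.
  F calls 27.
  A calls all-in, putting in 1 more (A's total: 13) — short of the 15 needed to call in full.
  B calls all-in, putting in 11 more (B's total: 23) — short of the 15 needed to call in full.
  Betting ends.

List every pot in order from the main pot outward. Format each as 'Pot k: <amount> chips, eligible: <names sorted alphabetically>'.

Pot 1: 78 chips, eligible: A, B, C, D, E, F
Pot 2: 50 chips, eligible: B, C, D, E, F
Pot 3: 16 chips, eligible: C, D, E, F

Derivation:
Contributions: A=13, B=23, C=27, D=27, E=27, F=27
Pot levels (distinct totals of non-folded players): 13, 23, 27
Layer 1-13: 13 each from A, B, C, D, E, F = 13*6 = 78 chips; eligible A, B, C, D, E, F
Layer 14-23: 10 each from B, C, D, E, F = 10*5 = 50 chips; eligible B, C, D, E, F
Layer 24-27: 4 each from C, D, E, F = 4*4 = 16 chips; eligible C, D, E, F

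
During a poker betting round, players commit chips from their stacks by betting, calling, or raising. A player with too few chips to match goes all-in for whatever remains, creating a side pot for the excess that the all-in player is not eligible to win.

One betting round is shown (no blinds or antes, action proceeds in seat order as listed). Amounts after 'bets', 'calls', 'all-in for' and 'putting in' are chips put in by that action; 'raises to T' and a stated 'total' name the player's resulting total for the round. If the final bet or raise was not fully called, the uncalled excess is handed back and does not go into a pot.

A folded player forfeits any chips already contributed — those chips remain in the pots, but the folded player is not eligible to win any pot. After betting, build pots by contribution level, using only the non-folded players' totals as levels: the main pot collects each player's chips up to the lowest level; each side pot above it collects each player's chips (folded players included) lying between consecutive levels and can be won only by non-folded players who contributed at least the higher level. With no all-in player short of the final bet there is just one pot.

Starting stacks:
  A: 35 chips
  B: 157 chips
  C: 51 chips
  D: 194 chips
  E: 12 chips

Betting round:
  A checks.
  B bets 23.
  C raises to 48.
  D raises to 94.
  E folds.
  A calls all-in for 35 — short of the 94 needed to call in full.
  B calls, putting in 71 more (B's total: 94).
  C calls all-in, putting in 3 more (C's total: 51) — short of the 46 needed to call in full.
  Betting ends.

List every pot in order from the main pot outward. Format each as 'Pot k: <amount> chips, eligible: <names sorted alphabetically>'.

Pot 1: 140 chips, eligible: A, B, C, D
Pot 2: 48 chips, eligible: B, C, D
Pot 3: 86 chips, eligible: B, D

Derivation:
Contributions: A=35, B=94, C=51, D=94
Folded: E
Pot levels (distinct totals of non-folded players): 35, 51, 94
Layer 1-35: 35 each from A, B, C, D = 35*4 = 140 chips; eligible A, B, C, D
Layer 36-51: 16 each from B, C, D = 16*3 = 48 chips; eligible B, C, D
Layer 52-94: 43 each from B, D = 43*2 = 86 chips; eligible B, D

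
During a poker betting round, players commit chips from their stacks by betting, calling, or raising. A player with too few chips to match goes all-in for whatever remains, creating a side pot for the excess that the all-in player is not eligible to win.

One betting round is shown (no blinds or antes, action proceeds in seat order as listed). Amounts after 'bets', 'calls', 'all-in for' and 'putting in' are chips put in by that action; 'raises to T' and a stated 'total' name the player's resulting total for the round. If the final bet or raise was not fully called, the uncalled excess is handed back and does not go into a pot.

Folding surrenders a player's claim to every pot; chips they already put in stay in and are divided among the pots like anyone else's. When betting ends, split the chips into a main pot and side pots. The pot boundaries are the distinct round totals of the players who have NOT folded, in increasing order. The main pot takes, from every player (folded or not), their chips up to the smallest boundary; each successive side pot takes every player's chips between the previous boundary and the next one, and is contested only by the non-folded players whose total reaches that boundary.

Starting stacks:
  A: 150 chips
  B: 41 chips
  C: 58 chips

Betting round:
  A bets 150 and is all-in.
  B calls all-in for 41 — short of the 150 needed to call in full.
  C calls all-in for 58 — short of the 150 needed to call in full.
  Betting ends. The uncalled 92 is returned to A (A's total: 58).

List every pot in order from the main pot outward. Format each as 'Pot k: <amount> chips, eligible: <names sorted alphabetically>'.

Contributions (after 92 returned to A): A=58, B=41, C=58
Pot levels (distinct totals of non-folded players): 41, 58
Layer 1-41: 41 each from A, B, C = 41*3 = 123 chips; eligible A, B, C
Layer 42-58: 17 each from A, C = 17*2 = 34 chips; eligible A, C

Pot 1: 123 chips, eligible: A, B, C
Pot 2: 34 chips, eligible: A, C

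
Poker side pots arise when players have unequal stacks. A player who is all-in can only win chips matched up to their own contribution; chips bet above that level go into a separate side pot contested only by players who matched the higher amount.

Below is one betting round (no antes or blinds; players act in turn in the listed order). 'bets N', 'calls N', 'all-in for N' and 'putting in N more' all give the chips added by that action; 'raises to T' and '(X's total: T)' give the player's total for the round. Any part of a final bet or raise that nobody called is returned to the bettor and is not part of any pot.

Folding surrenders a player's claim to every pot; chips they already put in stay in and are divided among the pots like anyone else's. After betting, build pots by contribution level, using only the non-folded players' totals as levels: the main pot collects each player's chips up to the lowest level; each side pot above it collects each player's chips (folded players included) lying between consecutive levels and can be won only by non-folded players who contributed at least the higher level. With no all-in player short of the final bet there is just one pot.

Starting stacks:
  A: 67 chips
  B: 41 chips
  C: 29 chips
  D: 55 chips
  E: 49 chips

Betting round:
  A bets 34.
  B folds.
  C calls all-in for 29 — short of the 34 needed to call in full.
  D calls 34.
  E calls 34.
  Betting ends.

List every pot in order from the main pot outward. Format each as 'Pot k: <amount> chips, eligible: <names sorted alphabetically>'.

Contributions: A=34, C=29, D=34, E=34
Folded: B
Pot levels (distinct totals of non-folded players): 29, 34
Layer 1-29: 29 each from A, C, D, E = 29*4 = 116 chips; eligible A, C, D, E
Layer 30-34: 5 each from A, D, E = 5*3 = 15 chips; eligible A, D, E

Pot 1: 116 chips, eligible: A, C, D, E
Pot 2: 15 chips, eligible: A, D, E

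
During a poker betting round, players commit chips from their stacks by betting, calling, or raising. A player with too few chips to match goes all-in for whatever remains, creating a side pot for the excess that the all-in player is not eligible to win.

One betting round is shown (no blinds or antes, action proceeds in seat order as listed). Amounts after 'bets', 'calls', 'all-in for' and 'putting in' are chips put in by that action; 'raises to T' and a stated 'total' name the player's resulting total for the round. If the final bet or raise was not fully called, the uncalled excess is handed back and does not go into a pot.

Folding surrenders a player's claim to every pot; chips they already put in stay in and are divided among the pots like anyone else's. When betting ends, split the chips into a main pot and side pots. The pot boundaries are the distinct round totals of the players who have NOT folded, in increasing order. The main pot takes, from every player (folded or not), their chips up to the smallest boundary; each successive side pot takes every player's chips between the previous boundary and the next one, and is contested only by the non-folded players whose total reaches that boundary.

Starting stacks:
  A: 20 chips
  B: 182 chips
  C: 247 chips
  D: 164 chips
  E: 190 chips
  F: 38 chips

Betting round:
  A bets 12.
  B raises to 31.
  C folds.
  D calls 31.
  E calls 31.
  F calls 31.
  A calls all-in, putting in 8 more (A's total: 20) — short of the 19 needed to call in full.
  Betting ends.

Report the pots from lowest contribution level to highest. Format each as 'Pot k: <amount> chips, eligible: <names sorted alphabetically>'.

Contributions: A=20, B=31, D=31, E=31, F=31
Folded: C
Pot levels (distinct totals of non-folded players): 20, 31
Layer 1-20: 20 each from A, B, D, E, F = 20*5 = 100 chips; eligible A, B, D, E, F
Layer 21-31: 11 each from B, D, E, F = 11*4 = 44 chips; eligible B, D, E, F

Pot 1: 100 chips, eligible: A, B, D, E, F
Pot 2: 44 chips, eligible: B, D, E, F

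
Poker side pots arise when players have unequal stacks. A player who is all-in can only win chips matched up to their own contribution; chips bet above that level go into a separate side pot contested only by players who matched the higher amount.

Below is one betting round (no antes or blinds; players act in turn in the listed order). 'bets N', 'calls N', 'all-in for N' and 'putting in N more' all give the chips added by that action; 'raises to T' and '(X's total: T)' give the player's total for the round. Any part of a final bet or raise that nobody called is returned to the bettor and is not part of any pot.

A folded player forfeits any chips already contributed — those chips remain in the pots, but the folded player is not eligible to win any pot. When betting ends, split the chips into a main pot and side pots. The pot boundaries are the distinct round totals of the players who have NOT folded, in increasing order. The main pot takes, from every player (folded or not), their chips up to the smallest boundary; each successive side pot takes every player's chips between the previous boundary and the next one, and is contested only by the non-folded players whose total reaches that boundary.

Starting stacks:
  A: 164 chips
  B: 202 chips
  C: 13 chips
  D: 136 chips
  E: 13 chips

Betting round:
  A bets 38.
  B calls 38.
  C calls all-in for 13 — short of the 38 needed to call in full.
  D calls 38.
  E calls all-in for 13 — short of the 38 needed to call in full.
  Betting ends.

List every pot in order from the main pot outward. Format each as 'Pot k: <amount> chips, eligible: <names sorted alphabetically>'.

Contributions: A=38, B=38, C=13, D=38, E=13
Pot levels (distinct totals of non-folded players): 13, 38
Layer 1-13: 13 each from A, B, C, D, E = 13*5 = 65 chips; eligible A, B, C, D, E
Layer 14-38: 25 each from A, B, D = 25*3 = 75 chips; eligible A, B, D

Pot 1: 65 chips, eligible: A, B, C, D, E
Pot 2: 75 chips, eligible: A, B, D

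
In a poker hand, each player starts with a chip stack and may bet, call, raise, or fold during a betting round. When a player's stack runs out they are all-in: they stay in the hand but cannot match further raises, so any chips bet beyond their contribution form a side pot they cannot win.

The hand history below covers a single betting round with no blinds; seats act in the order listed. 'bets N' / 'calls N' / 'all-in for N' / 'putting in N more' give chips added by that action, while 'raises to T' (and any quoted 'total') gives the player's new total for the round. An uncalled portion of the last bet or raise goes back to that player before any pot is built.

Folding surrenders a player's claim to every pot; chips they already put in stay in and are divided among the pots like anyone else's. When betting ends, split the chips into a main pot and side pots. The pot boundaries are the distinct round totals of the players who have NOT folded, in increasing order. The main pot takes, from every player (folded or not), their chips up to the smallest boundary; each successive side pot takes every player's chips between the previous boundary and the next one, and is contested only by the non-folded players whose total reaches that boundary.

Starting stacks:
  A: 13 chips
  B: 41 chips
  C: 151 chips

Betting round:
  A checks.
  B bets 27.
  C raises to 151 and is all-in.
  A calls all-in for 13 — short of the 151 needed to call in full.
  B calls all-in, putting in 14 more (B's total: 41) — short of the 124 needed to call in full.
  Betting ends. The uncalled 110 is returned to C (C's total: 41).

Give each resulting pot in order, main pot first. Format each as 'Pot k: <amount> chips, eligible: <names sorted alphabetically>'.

Contributions (after 110 returned to C): A=13, B=41, C=41
Pot levels (distinct totals of non-folded players): 13, 41
Layer 1-13: 13 each from A, B, C = 13*3 = 39 chips; eligible A, B, C
Layer 14-41: 28 each from B, C = 28*2 = 56 chips; eligible B, C

Pot 1: 39 chips, eligible: A, B, C
Pot 2: 56 chips, eligible: B, C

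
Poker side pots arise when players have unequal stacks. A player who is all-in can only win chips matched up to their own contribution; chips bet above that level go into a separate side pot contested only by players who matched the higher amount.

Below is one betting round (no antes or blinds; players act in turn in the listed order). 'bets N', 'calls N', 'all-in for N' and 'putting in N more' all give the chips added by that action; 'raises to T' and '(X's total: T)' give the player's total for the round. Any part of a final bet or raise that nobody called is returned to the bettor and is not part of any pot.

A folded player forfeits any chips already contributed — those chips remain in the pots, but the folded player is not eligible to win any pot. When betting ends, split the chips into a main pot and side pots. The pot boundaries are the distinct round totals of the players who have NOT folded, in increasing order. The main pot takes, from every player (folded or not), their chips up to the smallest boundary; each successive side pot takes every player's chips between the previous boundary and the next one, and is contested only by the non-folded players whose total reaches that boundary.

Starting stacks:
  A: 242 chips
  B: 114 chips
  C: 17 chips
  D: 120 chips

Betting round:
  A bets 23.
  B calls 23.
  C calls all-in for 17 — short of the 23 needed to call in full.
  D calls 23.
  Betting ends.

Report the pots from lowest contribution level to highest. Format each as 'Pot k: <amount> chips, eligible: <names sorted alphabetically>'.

Contributions: A=23, B=23, C=17, D=23
Pot levels (distinct totals of non-folded players): 17, 23
Layer 1-17: 17 each from A, B, C, D = 17*4 = 68 chips; eligible A, B, C, D
Layer 18-23: 6 each from A, B, D = 6*3 = 18 chips; eligible A, B, D

Pot 1: 68 chips, eligible: A, B, C, D
Pot 2: 18 chips, eligible: A, B, D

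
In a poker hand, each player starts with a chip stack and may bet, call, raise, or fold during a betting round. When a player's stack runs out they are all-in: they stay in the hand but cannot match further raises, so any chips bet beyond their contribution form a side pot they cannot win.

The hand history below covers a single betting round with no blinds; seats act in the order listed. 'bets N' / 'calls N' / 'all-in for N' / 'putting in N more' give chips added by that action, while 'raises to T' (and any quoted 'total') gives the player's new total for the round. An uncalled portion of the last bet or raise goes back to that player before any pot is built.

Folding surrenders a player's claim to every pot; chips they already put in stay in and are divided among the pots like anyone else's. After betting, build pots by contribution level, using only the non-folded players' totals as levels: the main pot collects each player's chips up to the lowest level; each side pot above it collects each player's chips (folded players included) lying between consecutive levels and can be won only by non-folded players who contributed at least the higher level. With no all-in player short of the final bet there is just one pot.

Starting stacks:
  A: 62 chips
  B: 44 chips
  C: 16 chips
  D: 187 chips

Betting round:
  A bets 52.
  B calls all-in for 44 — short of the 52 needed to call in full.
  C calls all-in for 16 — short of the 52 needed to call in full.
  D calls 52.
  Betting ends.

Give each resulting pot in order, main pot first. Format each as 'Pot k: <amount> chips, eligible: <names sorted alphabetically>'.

Contributions: A=52, B=44, C=16, D=52
Pot levels (distinct totals of non-folded players): 16, 44, 52
Layer 1-16: 16 each from A, B, C, D = 16*4 = 64 chips; eligible A, B, C, D
Layer 17-44: 28 each from A, B, D = 28*3 = 84 chips; eligible A, B, D
Layer 45-52: 8 each from A, D = 8*2 = 16 chips; eligible A, D

Pot 1: 64 chips, eligible: A, B, C, D
Pot 2: 84 chips, eligible: A, B, D
Pot 3: 16 chips, eligible: A, D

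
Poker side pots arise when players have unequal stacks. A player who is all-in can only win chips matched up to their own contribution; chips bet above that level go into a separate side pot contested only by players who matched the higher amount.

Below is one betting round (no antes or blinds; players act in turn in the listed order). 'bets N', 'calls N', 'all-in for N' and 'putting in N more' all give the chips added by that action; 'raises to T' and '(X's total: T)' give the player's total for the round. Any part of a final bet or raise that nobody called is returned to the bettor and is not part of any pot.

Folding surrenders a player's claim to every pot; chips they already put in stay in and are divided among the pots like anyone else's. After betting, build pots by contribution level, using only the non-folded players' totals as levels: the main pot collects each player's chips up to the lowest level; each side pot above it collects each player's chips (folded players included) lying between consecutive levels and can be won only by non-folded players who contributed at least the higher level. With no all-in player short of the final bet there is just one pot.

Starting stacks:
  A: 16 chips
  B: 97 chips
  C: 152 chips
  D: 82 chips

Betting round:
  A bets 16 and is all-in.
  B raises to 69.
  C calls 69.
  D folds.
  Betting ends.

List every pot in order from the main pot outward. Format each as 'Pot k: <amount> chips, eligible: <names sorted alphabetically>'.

Pot 1: 48 chips, eligible: A, B, C
Pot 2: 106 chips, eligible: B, C

Derivation:
Contributions: A=16, B=69, C=69
Folded: D
Pot levels (distinct totals of non-folded players): 16, 69
Layer 1-16: 16 each from A, B, C = 16*3 = 48 chips; eligible A, B, C
Layer 17-69: 53 each from B, C = 53*2 = 106 chips; eligible B, C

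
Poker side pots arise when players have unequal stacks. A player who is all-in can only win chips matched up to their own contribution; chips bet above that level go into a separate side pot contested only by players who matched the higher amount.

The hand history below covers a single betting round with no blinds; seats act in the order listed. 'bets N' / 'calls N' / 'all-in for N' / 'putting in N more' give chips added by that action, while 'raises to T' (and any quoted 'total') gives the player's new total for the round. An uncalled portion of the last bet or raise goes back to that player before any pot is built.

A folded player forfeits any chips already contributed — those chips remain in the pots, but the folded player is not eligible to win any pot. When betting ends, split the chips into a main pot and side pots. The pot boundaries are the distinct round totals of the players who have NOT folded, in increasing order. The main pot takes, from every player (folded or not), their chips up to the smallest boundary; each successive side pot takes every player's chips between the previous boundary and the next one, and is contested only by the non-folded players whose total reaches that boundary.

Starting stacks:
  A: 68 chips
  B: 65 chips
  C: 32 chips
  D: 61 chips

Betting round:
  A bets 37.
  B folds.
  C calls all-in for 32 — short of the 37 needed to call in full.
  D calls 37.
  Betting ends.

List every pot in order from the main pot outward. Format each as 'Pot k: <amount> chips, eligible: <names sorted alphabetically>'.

Contributions: A=37, C=32, D=37
Folded: B
Pot levels (distinct totals of non-folded players): 32, 37
Layer 1-32: 32 each from A, C, D = 32*3 = 96 chips; eligible A, C, D
Layer 33-37: 5 each from A, D = 5*2 = 10 chips; eligible A, D

Pot 1: 96 chips, eligible: A, C, D
Pot 2: 10 chips, eligible: A, D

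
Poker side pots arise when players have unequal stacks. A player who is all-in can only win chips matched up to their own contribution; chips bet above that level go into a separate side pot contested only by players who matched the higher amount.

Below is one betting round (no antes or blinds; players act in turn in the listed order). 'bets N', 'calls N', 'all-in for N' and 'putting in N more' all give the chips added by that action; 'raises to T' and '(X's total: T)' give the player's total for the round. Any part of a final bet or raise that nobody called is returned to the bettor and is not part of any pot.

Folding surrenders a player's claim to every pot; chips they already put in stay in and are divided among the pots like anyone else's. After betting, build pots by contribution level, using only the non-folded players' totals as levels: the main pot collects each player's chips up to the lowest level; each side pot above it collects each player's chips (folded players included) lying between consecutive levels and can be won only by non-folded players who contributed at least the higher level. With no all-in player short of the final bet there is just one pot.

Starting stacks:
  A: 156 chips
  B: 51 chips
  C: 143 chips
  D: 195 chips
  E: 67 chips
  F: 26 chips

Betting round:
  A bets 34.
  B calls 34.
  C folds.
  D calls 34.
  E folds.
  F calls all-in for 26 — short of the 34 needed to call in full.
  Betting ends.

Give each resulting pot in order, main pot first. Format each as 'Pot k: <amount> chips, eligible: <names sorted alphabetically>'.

Contributions: A=34, B=34, D=34, F=26
Folded: C, E
Pot levels (distinct totals of non-folded players): 26, 34
Layer 1-26: 26 each from A, B, D, F = 26*4 = 104 chips; eligible A, B, D, F
Layer 27-34: 8 each from A, B, D = 8*3 = 24 chips; eligible A, B, D

Pot 1: 104 chips, eligible: A, B, D, F
Pot 2: 24 chips, eligible: A, B, D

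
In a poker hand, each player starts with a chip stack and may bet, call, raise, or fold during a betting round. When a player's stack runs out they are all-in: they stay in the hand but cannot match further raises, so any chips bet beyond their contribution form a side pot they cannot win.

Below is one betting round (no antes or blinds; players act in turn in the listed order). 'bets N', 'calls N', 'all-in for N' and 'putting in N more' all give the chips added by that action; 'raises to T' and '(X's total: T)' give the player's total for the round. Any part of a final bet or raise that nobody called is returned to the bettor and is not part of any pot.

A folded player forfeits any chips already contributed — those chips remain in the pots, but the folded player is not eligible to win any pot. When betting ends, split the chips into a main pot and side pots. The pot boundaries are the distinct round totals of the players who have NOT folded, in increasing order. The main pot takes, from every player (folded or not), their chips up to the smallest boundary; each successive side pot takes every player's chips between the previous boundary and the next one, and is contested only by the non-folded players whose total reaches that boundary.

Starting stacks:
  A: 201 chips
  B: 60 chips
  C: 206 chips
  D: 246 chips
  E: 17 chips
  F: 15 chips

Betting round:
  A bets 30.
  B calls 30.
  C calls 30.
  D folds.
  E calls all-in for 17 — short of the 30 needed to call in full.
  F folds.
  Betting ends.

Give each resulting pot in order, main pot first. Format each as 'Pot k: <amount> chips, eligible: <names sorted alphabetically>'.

Contributions: A=30, B=30, C=30, E=17
Folded: D, F
Pot levels (distinct totals of non-folded players): 17, 30
Layer 1-17: 17 each from A, B, C, E = 17*4 = 68 chips; eligible A, B, C, E
Layer 18-30: 13 each from A, B, C = 13*3 = 39 chips; eligible A, B, C

Pot 1: 68 chips, eligible: A, B, C, E
Pot 2: 39 chips, eligible: A, B, C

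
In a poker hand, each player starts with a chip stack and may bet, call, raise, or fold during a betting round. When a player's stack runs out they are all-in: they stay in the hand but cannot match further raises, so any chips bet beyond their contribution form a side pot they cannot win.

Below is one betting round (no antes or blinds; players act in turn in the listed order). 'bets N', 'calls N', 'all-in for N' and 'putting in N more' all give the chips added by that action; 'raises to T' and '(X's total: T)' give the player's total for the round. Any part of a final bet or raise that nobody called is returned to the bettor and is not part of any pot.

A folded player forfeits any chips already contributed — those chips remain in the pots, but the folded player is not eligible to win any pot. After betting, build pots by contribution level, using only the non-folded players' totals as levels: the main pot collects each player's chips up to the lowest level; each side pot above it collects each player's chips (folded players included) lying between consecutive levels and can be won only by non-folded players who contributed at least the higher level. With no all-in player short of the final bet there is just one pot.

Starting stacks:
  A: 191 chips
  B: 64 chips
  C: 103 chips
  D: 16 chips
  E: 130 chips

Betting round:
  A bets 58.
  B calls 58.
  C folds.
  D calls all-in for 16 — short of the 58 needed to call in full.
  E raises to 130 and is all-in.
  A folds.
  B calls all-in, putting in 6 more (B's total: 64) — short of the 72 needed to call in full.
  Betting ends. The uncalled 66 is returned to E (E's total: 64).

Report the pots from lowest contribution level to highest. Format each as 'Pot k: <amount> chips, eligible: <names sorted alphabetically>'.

Pot 1: 64 chips, eligible: B, D, E
Pot 2: 138 chips, eligible: B, E

Derivation:
Contributions (after 66 returned to E): A=58, B=64, D=16, E=64
Folded: A, C
Pot levels (distinct totals of non-folded players): 16, 64
Layer 1-16: 16 each from A, B, D, E = 16*4 = 64 chips; eligible B, D, E
Layer 17-64: A 42 + B 48 + E 48 = 138 chips; eligible B, E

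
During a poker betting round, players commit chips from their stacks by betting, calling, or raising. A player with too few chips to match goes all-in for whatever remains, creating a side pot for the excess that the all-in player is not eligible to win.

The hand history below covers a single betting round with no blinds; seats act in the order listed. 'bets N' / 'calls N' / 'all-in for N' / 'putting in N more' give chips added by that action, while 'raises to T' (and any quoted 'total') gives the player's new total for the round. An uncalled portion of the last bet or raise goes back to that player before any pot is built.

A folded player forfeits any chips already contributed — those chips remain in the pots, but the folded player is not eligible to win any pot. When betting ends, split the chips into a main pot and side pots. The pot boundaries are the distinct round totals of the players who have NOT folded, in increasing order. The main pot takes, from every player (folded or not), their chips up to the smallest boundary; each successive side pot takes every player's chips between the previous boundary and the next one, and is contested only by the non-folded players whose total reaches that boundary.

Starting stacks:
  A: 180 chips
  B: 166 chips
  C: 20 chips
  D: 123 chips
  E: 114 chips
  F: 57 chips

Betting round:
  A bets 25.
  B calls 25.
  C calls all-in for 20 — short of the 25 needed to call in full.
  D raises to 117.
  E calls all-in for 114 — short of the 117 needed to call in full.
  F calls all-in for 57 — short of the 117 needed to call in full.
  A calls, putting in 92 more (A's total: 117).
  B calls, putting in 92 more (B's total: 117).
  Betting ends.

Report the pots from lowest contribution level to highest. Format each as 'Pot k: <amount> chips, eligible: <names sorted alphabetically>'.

Pot 1: 120 chips, eligible: A, B, C, D, E, F
Pot 2: 185 chips, eligible: A, B, D, E, F
Pot 3: 228 chips, eligible: A, B, D, E
Pot 4: 9 chips, eligible: A, B, D

Derivation:
Contributions: A=117, B=117, C=20, D=117, E=114, F=57
Pot levels (distinct totals of non-folded players): 20, 57, 114, 117
Layer 1-20: 20 each from A, B, C, D, E, F = 20*6 = 120 chips; eligible A, B, C, D, E, F
Layer 21-57: 37 each from A, B, D, E, F = 37*5 = 185 chips; eligible A, B, D, E, F
Layer 58-114: 57 each from A, B, D, E = 57*4 = 228 chips; eligible A, B, D, E
Layer 115-117: 3 each from A, B, D = 3*3 = 9 chips; eligible A, B, D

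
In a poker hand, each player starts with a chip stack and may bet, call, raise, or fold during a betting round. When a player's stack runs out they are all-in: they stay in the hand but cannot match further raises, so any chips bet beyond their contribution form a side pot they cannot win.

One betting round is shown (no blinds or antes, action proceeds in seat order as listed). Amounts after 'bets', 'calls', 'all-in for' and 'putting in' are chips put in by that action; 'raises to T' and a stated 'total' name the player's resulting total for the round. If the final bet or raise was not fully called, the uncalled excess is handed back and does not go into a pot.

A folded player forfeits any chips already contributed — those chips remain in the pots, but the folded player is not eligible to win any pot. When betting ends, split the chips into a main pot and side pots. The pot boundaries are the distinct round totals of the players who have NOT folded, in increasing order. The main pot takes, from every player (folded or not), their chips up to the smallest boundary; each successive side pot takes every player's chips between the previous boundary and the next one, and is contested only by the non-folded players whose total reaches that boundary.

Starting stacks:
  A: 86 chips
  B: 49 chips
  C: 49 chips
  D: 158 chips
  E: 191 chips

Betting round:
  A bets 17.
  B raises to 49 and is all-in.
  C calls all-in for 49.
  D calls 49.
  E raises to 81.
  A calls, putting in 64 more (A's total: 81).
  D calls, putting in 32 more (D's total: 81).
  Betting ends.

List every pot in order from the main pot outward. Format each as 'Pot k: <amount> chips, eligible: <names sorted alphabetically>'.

Contributions: A=81, B=49, C=49, D=81, E=81
Pot levels (distinct totals of non-folded players): 49, 81
Layer 1-49: 49 each from A, B, C, D, E = 49*5 = 245 chips; eligible A, B, C, D, E
Layer 50-81: 32 each from A, D, E = 32*3 = 96 chips; eligible A, D, E

Pot 1: 245 chips, eligible: A, B, C, D, E
Pot 2: 96 chips, eligible: A, D, E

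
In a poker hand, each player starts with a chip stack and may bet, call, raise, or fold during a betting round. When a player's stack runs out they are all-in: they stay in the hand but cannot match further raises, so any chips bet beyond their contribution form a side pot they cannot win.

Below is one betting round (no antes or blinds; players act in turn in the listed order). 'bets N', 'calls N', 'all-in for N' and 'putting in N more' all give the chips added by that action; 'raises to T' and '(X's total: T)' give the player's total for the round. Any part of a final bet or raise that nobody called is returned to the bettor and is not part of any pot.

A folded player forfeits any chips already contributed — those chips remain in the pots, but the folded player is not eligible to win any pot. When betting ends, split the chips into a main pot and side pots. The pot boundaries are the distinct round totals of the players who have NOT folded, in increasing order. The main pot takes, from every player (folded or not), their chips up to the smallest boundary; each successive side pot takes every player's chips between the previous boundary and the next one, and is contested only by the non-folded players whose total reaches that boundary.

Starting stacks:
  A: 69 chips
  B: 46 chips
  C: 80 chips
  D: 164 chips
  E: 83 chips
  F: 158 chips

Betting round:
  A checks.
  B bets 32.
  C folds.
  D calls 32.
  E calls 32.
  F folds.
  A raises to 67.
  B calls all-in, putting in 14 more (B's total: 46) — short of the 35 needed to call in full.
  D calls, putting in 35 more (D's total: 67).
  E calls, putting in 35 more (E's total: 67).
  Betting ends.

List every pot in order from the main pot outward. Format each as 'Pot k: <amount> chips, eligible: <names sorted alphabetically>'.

Contributions: A=67, B=46, D=67, E=67
Folded: C, F
Pot levels (distinct totals of non-folded players): 46, 67
Layer 1-46: 46 each from A, B, D, E = 46*4 = 184 chips; eligible A, B, D, E
Layer 47-67: 21 each from A, D, E = 21*3 = 63 chips; eligible A, D, E

Pot 1: 184 chips, eligible: A, B, D, E
Pot 2: 63 chips, eligible: A, D, E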